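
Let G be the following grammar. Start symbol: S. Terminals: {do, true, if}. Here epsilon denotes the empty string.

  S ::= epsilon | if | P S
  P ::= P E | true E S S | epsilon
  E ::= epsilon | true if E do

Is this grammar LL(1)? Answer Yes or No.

FIRST(S) = {epsilon, if, true}
FIRST(P) = {epsilon, true}
FIRST(E) = {epsilon, true}
FOLLOW(S) = {$, if, true}
FOLLOW(P) = {$, if, true}
FOLLOW(E) = {$, do, if, true}
Cell M[E, true] receives both E ::= epsilon and E ::= true if E do — the grammar is not LL(1).

No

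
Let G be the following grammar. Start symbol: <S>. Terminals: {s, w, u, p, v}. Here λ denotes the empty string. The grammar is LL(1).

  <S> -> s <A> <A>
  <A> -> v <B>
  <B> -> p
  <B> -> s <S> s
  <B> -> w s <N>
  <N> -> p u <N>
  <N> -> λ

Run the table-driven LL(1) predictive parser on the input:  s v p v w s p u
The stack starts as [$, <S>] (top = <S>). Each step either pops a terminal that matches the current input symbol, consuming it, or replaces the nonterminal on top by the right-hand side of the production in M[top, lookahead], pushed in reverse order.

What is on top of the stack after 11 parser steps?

step 1: stack=$ <S>  input=s v p v w s p u $  — expand <S> -> s <A> <A>
step 2: stack=$ <A> <A> s  input=s v p v w s p u $  — match s
step 3: stack=$ <A> <A>  input=v p v w s p u $  — expand <A> -> v <B>
step 4: stack=$ <A> <B> v  input=v p v w s p u $  — match v
step 5: stack=$ <A> <B>  input=p v w s p u $  — expand <B> -> p
step 6: stack=$ <A> p  input=p v w s p u $  — match p
step 7: stack=$ <A>  input=v w s p u $  — expand <A> -> v <B>
step 8: stack=$ <B> v  input=v w s p u $  — match v
step 9: stack=$ <B>  input=w s p u $  — expand <B> -> w s <N>
step 10: stack=$ <N> s w  input=w s p u $  — match w
step 11: stack=$ <N> s  input=s p u $  — match s
Stack after step 11: $ <N> (top = <N>).

<N>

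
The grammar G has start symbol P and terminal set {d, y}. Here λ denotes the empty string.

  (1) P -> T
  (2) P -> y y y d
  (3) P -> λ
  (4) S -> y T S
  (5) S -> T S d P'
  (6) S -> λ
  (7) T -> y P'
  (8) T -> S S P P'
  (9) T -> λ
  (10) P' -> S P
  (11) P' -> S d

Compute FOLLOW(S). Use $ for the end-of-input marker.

{$, d, y}

FIRST(P) = {λ, d, y}  (via T)
FIRST(S) = {λ, d, y}  (via T S d P')
FIRST(P') = {λ, d, y}  (via S P, S d)
FIRST(T) = {λ, d, y}  (via S S P P')
FOLLOW(P) includes $ since P is the start symbol.
FOLLOW(P): in T->S S P P', P is followed by P' with FIRST {λ, d, y}; in T->S S P P', the suffix after P is nullable, so FOLLOW(P) ⊇ FOLLOW(T) = {$, d, y}; in P'->S P, the suffix after P is empty, so FOLLOW(P) ⊇ FOLLOW(P') = {$, d, y}. Thus FOLLOW(P) = {$, d, y}.
FOLLOW(S): in S->y T S, the suffix after S is empty (adds nothing new); in S->T S d P', S is followed by d P' with FIRST {d}; in T->S S P P' (occurrence 1), S is followed by S P P' with FIRST {λ, d, y}; in T->S S P P' (occurrence 1), the suffix after S is nullable, so FOLLOW(S) ⊇ FOLLOW(T) = {$, d, y}; in T->S S P P' (occurrence 2), S is followed by P P' with FIRST {λ, d, y}; in T->S S P P' (occurrence 2), the suffix after S is nullable, so FOLLOW(S) ⊇ FOLLOW(T) = {$, d, y}; in P'->S P, S is followed by P with FIRST {λ, d, y}; in P'->S P, the suffix after S is nullable, so FOLLOW(S) ⊇ FOLLOW(P') = {$, d, y}; in P'->S d, S is followed by d with FIRST {d}. Thus FOLLOW(S) = {$, d, y}.
FOLLOW(T): in P->T, the suffix after T is empty, so FOLLOW(T) ⊇ FOLLOW(P) = {$, d, y}; in S->y T S, T is followed by S with FIRST {λ, d, y}; in S->y T S, the suffix after T is nullable, so FOLLOW(T) ⊇ FOLLOW(S) = {$, d, y}; in S->T S d P', T is followed by S d P' with FIRST {d, y}. Thus FOLLOW(T) = {$, d, y}.
FOLLOW(P'): in S->T S d P', the suffix after P' is empty, so FOLLOW(P') ⊇ FOLLOW(S) = {$, d, y}; in T->y P', the suffix after P' is empty, so FOLLOW(P') ⊇ FOLLOW(T) = {$, d, y}; in T->S S P P', the suffix after P' is empty, so FOLLOW(P') ⊇ FOLLOW(T) = {$, d, y}. Thus FOLLOW(P') = {$, d, y}.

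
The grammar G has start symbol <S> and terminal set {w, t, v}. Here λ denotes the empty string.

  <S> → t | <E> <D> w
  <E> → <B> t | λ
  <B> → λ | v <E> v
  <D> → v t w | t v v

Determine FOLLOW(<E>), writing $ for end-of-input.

{t, v}

FIRST(<B>): from <B>→λ we get {λ}; from <B>→v <E> v we get {v}. So FIRST(<B>) = {λ, v}.
FIRST(<D>): from <D>→v t w we get {v}; from <D>→t v v we get {t}. So FIRST(<D>) = {t, v}.
FIRST(<E>): from <E>→<B> t we get {t, v}; from <E>→λ we get {λ}. So FIRST(<E>) = {λ, t, v}.
FIRST(<S>): from <S>→t we get {t}; from <S>→<E> <D> w we get {t, v}. So FIRST(<S>) = {t, v}.
FOLLOW(<S>) includes $ since <S> is the start symbol.
FOLLOW(<S>): <S> appears on no right-hand side. Thus FOLLOW(<S>) = {$}.
FOLLOW(<E>): in <S>→<E> <D> w, <E> is followed by <D> w with FIRST {t, v}; in <B>→v <E> v, <E> is followed by v with FIRST {v}. Thus FOLLOW(<E>) = {t, v}.
FOLLOW(<B>): in <E>→<B> t, <B> is followed by t with FIRST {t}. Thus FOLLOW(<B>) = {t}.
FOLLOW(<D>): in <S>→<E> <D> w, <D> is followed by w with FIRST {w}. Thus FOLLOW(<D>) = {w}.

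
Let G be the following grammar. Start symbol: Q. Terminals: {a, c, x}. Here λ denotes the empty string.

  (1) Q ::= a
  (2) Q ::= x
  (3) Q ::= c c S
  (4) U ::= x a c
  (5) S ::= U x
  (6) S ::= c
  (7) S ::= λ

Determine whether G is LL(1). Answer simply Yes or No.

Yes

FIRST(Q) = {a, c, x}
FIRST(U) = {x}
FIRST(S) = {λ, c, x}
FOLLOW(Q) = {$}
FOLLOW(U) = {x}
FOLLOW(S) = {$}
Each cell of M receives at most one production.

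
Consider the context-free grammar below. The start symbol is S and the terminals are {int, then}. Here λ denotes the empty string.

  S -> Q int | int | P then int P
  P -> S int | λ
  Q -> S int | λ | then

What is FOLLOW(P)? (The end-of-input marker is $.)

FIRST(S) = {int, then}  (via Q int, P then int P)
FIRST(P) = {λ, int, then}  (via S int)
FIRST(Q) = {λ, int, then}  (via S int)
FOLLOW(S) includes $ since S is the start symbol.
FOLLOW(S): in P->S int, S is followed by int with FIRST {int}; in Q->S int, S is followed by int with FIRST {int}. Thus FOLLOW(S) = {$, int}.
FOLLOW(P): in S->P then int P (occurrence 1), P is followed by then int P with FIRST {then}; in S->P then int P (occurrence 2), the suffix after P is empty, so FOLLOW(P) ⊇ FOLLOW(S) = {$, int}. Thus FOLLOW(P) = {$, int, then}.
FOLLOW(Q): in S->Q int, Q is followed by int with FIRST {int}. Thus FOLLOW(Q) = {int}.

{$, int, then}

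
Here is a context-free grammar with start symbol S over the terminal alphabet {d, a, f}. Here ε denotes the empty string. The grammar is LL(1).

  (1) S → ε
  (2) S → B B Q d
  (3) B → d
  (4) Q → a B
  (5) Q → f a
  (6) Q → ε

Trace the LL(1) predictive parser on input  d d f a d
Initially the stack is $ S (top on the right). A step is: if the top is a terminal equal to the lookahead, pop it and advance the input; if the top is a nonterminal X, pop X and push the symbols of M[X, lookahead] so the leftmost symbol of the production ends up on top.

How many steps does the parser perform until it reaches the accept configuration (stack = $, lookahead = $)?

9

step 1: stack=$ S  input=d d f a d $  — expand S → B B Q d
step 2: stack=$ d Q B B  input=d d f a d $  — expand B → d
step 3: stack=$ d Q B d  input=d d f a d $  — match d
step 4: stack=$ d Q B  input=d f a d $  — expand B → d
step 5: stack=$ d Q d  input=d f a d $  — match d
step 6: stack=$ d Q  input=f a d $  — expand Q → f a
step 7: stack=$ d a f  input=f a d $  — match f
step 8: stack=$ d a  input=a d $  — match a
step 9: stack=$ d  input=d $  — match d
Accept reached after 9 steps.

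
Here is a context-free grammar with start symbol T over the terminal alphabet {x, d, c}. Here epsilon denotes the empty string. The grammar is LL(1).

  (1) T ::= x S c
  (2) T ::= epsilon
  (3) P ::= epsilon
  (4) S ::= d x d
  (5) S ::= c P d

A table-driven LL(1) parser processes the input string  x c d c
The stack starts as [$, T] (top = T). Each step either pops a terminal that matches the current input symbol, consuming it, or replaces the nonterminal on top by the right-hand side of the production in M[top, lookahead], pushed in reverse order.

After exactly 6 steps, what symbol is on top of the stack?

c

     Stack      Input      Action
  1  $ T        x c d c $  expand T ::= x S c
  2  $ c S x    x c d c $  match x
  3  $ c S      c d c $    expand S ::= c P d
  4  $ c d P c  c d c $    match c
  5  $ c d P    d c $      expand P ::= epsilon
  6  $ c d      d c $      match d
Stack after step 6: $ c (top = c).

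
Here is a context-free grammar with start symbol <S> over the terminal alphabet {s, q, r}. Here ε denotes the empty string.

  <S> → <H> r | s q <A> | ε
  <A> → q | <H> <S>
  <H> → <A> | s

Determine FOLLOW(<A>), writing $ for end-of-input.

FIRST(<S>) = {ε, q, s}  (via <H> r)
FIRST(<A>) = {q, s}  (via <H> <S>)
FIRST(<H>) = {q, s}  (via <A>)
FOLLOW(<S>) includes $ since <S> is the start symbol.
FOLLOW(<S>): in <A>→<H> <S>, the suffix after <S> is empty, so FOLLOW(<S>) ⊇ FOLLOW(<A>) = {$, q, r, s}. Thus FOLLOW(<S>) = {$, q, r, s}.
FOLLOW(<A>): in <S>→s q <A>, the suffix after <A> is empty, so FOLLOW(<A>) ⊇ FOLLOW(<S>) = {$, q, r, s}; in <H>→<A>, the suffix after <A> is empty, so FOLLOW(<A>) ⊇ FOLLOW(<H>) = {$, q, r, s}. Thus FOLLOW(<A>) = {$, q, r, s}.
FOLLOW(<H>): in <S>→<H> r, <H> is followed by r with FIRST {r}; in <A>→<H> <S>, <H> is followed by <S> with FIRST {ε, q, s}; in <A>→<H> <S>, the suffix after <H> is nullable, so FOLLOW(<H>) ⊇ FOLLOW(<A>) = {$, q, r, s}. Thus FOLLOW(<H>) = {$, q, r, s}.

{$, q, r, s}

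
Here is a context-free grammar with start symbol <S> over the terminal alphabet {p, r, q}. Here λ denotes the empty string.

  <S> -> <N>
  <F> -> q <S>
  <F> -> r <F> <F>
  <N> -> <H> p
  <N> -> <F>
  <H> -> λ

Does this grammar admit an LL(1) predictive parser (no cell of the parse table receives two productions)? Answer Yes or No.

FIRST(<S>) = {p, q, r}
FIRST(<F>) = {q, r}
FIRST(<N>) = {p, q, r}
FIRST(<H>) = {λ}
FOLLOW(<S>) = {$, q, r}
FOLLOW(<F>) = {$, q, r}
FOLLOW(<N>) = {$, q, r}
FOLLOW(<H>) = {p}
Each cell of M receives at most one production.

Yes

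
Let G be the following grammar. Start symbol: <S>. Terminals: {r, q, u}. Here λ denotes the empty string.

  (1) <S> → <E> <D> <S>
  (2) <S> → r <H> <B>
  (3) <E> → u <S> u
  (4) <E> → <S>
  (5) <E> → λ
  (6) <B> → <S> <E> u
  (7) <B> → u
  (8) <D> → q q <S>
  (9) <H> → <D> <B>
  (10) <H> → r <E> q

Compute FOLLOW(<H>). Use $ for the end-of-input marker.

{q, r, u}

FIRST(<D>) = {q}
FIRST(<H>) = {q, r}  (via <D> <B>)
FIRST(<S>) = {q, r, u}  (via <E> <D> <S>)
FIRST(<E>) = {λ, q, r, u}  (via <S>)
FIRST(<B>) = {q, r, u}  (via <S> <E> u)
FOLLOW(<S>) includes $ since <S> is the start symbol.
FOLLOW(<E>): in <S>→<E> <D> <S>, <E> is followed by <D> <S> with FIRST {q}; in <B>→<S> <E> u, <E> is followed by u with FIRST {u}; in <H>→r <E> q, <E> is followed by q with FIRST {q}. Thus FOLLOW(<E>) = {q, u}.
FOLLOW(<D>): in <S>→<E> <D> <S>, <D> is followed by <S> with FIRST {q, r, u}; in <H>→<D> <B>, <D> is followed by <B> with FIRST {q, r, u}. Thus FOLLOW(<D>) = {q, r, u}.
FOLLOW(<S>): in <S>→<E> <D> <S>, the suffix after <S> is empty (adds nothing new); in <E>→u <S> u, <S> is followed by u with FIRST {u}; in <E>→<S>, the suffix after <S> is empty, so FOLLOW(<S>) ⊇ FOLLOW(<E>) = {q, u}; in <B>→<S> <E> u, <S> is followed by <E> u with FIRST {q, r, u}; in <D>→q q <S>, the suffix after <S> is empty, so FOLLOW(<S>) ⊇ FOLLOW(<D>) = {q, r, u}. Thus FOLLOW(<S>) = {$, q, r, u}.
FOLLOW(<H>): in <S>→r <H> <B>, <H> is followed by <B> with FIRST {q, r, u}. Thus FOLLOW(<H>) = {q, r, u}.
FOLLOW(<B>): in <S>→r <H> <B>, the suffix after <B> is empty, so FOLLOW(<B>) ⊇ FOLLOW(<S>) = {$, q, r, u}; in <H>→<D> <B>, the suffix after <B> is empty, so FOLLOW(<B>) ⊇ FOLLOW(<H>) = {q, r, u}. Thus FOLLOW(<B>) = {$, q, r, u}.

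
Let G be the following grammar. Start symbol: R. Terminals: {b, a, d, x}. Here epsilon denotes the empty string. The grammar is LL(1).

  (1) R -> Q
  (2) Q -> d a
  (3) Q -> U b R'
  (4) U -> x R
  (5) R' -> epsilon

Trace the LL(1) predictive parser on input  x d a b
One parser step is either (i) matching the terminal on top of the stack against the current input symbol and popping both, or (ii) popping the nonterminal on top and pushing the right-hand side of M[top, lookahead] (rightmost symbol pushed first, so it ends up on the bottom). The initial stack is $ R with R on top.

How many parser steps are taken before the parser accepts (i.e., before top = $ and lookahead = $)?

10

step 1: stack=$ R  input=x d a b $  — expand R -> Q
step 2: stack=$ Q  input=x d a b $  — expand Q -> U b R'
step 3: stack=$ R' b U  input=x d a b $  — expand U -> x R
step 4: stack=$ R' b R x  input=x d a b $  — match x
step 5: stack=$ R' b R  input=d a b $  — expand R -> Q
step 6: stack=$ R' b Q  input=d a b $  — expand Q -> d a
step 7: stack=$ R' b a d  input=d a b $  — match d
step 8: stack=$ R' b a  input=a b $  — match a
step 9: stack=$ R' b  input=b $  — match b
step 10: stack=$ R'  input=$  — expand R' -> epsilon
Accept reached after 10 steps.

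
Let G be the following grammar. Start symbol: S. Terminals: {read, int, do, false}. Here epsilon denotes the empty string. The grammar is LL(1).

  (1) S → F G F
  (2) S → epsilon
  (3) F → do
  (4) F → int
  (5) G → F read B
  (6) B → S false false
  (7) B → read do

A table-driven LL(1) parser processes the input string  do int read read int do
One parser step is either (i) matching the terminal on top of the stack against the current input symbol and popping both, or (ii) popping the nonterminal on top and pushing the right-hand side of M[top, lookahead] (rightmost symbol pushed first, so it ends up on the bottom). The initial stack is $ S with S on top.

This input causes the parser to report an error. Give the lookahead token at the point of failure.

int

      Stack           Input                      Action
   1  $ S             do int read read int do $  expand S → F G F
   2  $ F G F         do int read read int do $  expand F → do
   3  $ F G do        do int read read int do $  match do
   4  $ F G           int read read int do $     expand G → F read B
   5  $ F B read F    int read read int do $     expand F → int
   6  $ F B read int  int read read int do $     match int
   7  $ F B read      read read int do $         match read
   8  $ F B           read int do $              expand B → read do
   9  $ F do read     read int do $              match read
  10  $ F do          int do $                   error: top is terminal do but lookahead is int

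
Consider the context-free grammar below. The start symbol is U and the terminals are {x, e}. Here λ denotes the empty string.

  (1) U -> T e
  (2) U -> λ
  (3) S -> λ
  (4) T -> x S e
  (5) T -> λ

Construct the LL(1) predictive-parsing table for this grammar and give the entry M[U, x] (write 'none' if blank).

FIRST(S): from S->λ we get {λ}. So FIRST(S) = {λ}.
FIRST(T): from T->x S e we get {x}; from T->λ we get {λ}. So FIRST(T) = {λ, x}.
FIRST(U): from U->T e we get {e, x}; from U->λ we get {λ}. So FIRST(U) = {λ, e, x}.
FOLLOW(U) includes $ since U is the start symbol.
FOLLOW(U): U appears on no right-hand side. Thus FOLLOW(U) = {$}.
For U -> T e: FIRST(T e) = {e, x}, so it goes in M[U, t] for t ∈ {e, x}.
For U -> λ: FIRST(λ) = {λ}, so it goes in M[U, t] for t ∈ {}; since λ ∈ FIRST, also for every t ∈ FOLLOW(U) = {$}.

U -> T e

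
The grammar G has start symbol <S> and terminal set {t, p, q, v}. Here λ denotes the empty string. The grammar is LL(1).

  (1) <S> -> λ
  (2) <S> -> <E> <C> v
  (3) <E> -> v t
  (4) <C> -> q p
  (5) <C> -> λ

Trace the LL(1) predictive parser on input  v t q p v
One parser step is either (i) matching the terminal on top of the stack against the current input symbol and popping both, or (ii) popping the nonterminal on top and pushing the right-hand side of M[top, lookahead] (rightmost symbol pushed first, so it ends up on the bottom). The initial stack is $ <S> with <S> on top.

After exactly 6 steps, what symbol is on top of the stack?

step 1: stack=$ <S>  input=v t q p v $  — expand <S> -> <E> <C> v
step 2: stack=$ v <C> <E>  input=v t q p v $  — expand <E> -> v t
step 3: stack=$ v <C> t v  input=v t q p v $  — match v
step 4: stack=$ v <C> t  input=t q p v $  — match t
step 5: stack=$ v <C>  input=q p v $  — expand <C> -> q p
step 6: stack=$ v p q  input=q p v $  — match q
Stack after step 6: $ v p (top = p).

p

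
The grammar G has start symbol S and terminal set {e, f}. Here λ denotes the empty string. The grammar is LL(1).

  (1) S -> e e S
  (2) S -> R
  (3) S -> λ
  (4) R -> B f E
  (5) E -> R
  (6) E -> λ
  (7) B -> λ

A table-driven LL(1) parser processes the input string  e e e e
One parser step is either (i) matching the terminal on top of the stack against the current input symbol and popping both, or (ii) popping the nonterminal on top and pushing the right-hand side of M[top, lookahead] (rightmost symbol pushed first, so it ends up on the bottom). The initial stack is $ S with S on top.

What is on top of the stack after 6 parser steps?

S

step 1: stack=$ S  input=e e e e $  — expand S -> e e S
step 2: stack=$ S e e  input=e e e e $  — match e
step 3: stack=$ S e  input=e e e $  — match e
step 4: stack=$ S  input=e e $  — expand S -> e e S
step 5: stack=$ S e e  input=e e $  — match e
step 6: stack=$ S e  input=e $  — match e
Stack after step 6: $ S (top = S).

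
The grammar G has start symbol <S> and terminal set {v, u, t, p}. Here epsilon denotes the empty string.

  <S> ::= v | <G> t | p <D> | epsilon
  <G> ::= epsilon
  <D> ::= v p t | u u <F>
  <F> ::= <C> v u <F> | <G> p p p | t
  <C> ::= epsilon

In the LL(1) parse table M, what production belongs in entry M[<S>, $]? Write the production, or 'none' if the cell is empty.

<S> ::= epsilon

FIRST(<G>): from <G>::=epsilon we get {epsilon}. So FIRST(<G>) = {epsilon}.
FIRST(<D>): from <D>::=v p t we get {v}; from <D>::=u u <F> we get {u}. So FIRST(<D>) = {u, v}.
FIRST(<C>): from <C>::=epsilon we get {epsilon}. So FIRST(<C>) = {epsilon}.
FIRST(<S>): from <S>::=v we get {v}; from <S>::=<G> t we get {t}; from <S>::=p <D> we get {p}; from <S>::=epsilon we get {epsilon}. So FIRST(<S>) = {epsilon, p, t, v}.
FIRST(<F>): from <F>::=<C> v u <F> we get {v}; from <F>::=<G> p p p we get {p}; from <F>::=t we get {t}. So FIRST(<F>) = {p, t, v}.
FOLLOW(<S>) includes $ since <S> is the start symbol.
FOLLOW(<S>): <S> appears on no right-hand side. Thus FOLLOW(<S>) = {$}.
For <S> ::= v: FIRST(v) = {v}, so it goes in M[<S>, t] for t ∈ {v}.
For <S> ::= <G> t: FIRST(<G> t) = {t}, so it goes in M[<S>, t] for t ∈ {t}.
For <S> ::= p <D>: FIRST(p <D>) = {p}, so it goes in M[<S>, t] for t ∈ {p}.
For <S> ::= epsilon: FIRST(epsilon) = {epsilon}, so it goes in M[<S>, t] for t ∈ {}; since epsilon ∈ FIRST, also for every t ∈ FOLLOW(<S>) = {$}.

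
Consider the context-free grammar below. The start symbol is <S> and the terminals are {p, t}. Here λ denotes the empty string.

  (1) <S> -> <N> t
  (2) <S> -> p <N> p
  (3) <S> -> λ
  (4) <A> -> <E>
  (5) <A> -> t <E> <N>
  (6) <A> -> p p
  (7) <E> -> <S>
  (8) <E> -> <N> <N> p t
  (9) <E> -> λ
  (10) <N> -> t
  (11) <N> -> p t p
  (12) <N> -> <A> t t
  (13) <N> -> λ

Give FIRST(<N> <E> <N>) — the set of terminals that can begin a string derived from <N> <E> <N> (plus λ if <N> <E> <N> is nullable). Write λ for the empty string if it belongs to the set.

FIRST(<S>) = {λ, p, t}  (via <N> t)
FIRST(<A>) = {λ, p, t}  (via <E>)
FIRST(<N>) = {λ, p, t}  (via <A> t t)
FIRST(<E>) = {λ, p, t}  (via <S>, <N> <N> p t)
FIRST(<N> <E> <N>): take FIRST of each symbol in turn, carrying on past any symbol whose FIRST contains λ; result {λ, p, t}.

{λ, p, t}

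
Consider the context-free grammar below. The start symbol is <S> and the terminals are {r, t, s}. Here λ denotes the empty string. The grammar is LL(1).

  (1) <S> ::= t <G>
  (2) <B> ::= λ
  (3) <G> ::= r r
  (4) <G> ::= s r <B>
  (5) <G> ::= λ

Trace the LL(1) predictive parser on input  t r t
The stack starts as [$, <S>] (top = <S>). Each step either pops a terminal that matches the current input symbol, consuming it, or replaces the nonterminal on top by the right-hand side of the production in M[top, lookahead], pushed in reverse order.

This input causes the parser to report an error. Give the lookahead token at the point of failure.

     Stack    Input    Action
  1  $ <S>    t r t $  expand <S> ::= t <G>
  2  $ <G> t  t r t $  match t
  3  $ <G>    r t $    expand <G> ::= r r
  4  $ r r    r t $    match r
  5  $ r      t $      error: top is terminal r but lookahead is t

t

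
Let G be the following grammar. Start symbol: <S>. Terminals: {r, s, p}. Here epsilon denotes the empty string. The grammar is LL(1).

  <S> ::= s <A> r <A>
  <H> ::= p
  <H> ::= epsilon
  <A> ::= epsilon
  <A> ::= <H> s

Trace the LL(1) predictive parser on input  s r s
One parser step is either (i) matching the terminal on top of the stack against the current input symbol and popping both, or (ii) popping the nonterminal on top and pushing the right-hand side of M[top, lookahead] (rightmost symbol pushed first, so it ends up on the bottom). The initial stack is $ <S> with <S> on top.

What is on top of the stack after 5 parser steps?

<H>

step 1: stack=$ <S>  input=s r s $  — expand <S> ::= s <A> r <A>
step 2: stack=$ <A> r <A> s  input=s r s $  — match s
step 3: stack=$ <A> r <A>  input=r s $  — expand <A> ::= epsilon
step 4: stack=$ <A> r  input=r s $  — match r
step 5: stack=$ <A>  input=s $  — expand <A> ::= <H> s
Stack after step 5: $ s <H> (top = <H>).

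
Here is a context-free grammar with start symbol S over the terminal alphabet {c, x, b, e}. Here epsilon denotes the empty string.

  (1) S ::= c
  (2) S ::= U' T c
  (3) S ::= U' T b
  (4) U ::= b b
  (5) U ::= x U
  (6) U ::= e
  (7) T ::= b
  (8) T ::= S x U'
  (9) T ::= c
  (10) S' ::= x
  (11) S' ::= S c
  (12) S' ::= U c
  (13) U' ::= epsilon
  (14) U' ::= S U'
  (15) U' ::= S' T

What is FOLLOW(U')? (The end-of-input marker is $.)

{b, c, e, x}

FIRST(U): from U::=b b we get {b}; from U::=x U we get {x}; from U::=e we get {e}. So FIRST(U) = {b, e, x}.
FIRST(S): from S::=c we get {c}; from S::=U' T c we get {b, c, e, x}; from S::=U' T b we get {b, c, e, x}. So FIRST(S) = {b, c, e, x}.
FIRST(T): from T::=b we get {b}; from T::=S x U' we get {b, c, e, x}; from T::=c we get {c}. So FIRST(T) = {b, c, e, x}.
FIRST(S'): from S'::=x we get {x}; from S'::=S c we get {b, c, e, x}; from S'::=U c we get {b, e, x}. So FIRST(S') = {b, c, e, x}.
FIRST(U'): from U'::=epsilon we get {epsilon}; from U'::=S U' we get {b, c, e, x}; from U'::=S' T we get {b, c, e, x}. So FIRST(U') = {epsilon, b, c, e, x}.
FOLLOW(S) includes $ since S is the start symbol.
FOLLOW(U): in U::=x U, the suffix after U is empty (adds nothing new); in S'::=U c, U is followed by c with FIRST {c}. Thus FOLLOW(U) = {c}.
FOLLOW(S'): in U'::=S' T, S' is followed by T with FIRST {b, c, e, x}. Thus FOLLOW(S') = {b, c, e, x}.
FOLLOW(S): in T::=S x U', S is followed by x U' with FIRST {x}; in S'::=S c, S is followed by c with FIRST {c}; in U'::=S U', S is followed by U' with FIRST {epsilon, b, c, e, x}; in U'::=S U', the suffix after S is nullable, so FOLLOW(S) ⊇ FOLLOW(U') = {b, c, e, x}. Thus FOLLOW(S) = {$, b, c, e, x}.
FOLLOW(T): in S::=U' T c, T is followed by c with FIRST {c}; in S::=U' T b, T is followed by b with FIRST {b}; in U'::=S' T, the suffix after T is empty, so FOLLOW(T) ⊇ FOLLOW(U') = {b, c, e, x}. Thus FOLLOW(T) = {b, c, e, x}.
FOLLOW(U'): in S::=U' T c, U' is followed by T c with FIRST {b, c, e, x}; in S::=U' T b, U' is followed by T b with FIRST {b, c, e, x}; in T::=S x U', the suffix after U' is empty, so FOLLOW(U') ⊇ FOLLOW(T) = {b, c, e, x}; in U'::=S U', the suffix after U' is empty (adds nothing new). Thus FOLLOW(U') = {b, c, e, x}.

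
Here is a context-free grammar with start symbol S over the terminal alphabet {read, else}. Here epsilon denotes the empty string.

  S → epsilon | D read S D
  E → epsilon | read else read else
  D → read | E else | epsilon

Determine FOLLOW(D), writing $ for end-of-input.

{$, else, read}

FIRST(E) = {epsilon, read}
FIRST(D) = {epsilon, else, read}  (via E else)
FIRST(S) = {epsilon, else, read}  (via D read S D)
FOLLOW(S) includes $ since S is the start symbol.
FOLLOW(S): in S→D read S D, S is followed by D with FIRST {epsilon, else, read}; in S→D read S D, the suffix after S is nullable (adds nothing new). Thus FOLLOW(S) = {$, else, read}.
FOLLOW(E): in D→E else, E is followed by else with FIRST {else}. Thus FOLLOW(E) = {else}.
FOLLOW(D): in S→D read S D (occurrence 1), D is followed by read S D with FIRST {read}; in S→D read S D (occurrence 2), the suffix after D is empty, so FOLLOW(D) ⊇ FOLLOW(S) = {$, else, read}. Thus FOLLOW(D) = {$, else, read}.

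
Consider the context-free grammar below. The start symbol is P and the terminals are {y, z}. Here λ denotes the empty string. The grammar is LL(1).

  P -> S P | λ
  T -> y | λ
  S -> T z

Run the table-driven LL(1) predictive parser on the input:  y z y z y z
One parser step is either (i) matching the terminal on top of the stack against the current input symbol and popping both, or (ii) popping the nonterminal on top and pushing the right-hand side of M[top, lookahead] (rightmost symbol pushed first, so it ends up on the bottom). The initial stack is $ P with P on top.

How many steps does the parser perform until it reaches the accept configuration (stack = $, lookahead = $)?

step 1: stack=$ P  input=y z y z y z $  — expand P -> S P
step 2: stack=$ P S  input=y z y z y z $  — expand S -> T z
step 3: stack=$ P z T  input=y z y z y z $  — expand T -> y
step 4: stack=$ P z y  input=y z y z y z $  — match y
step 5: stack=$ P z  input=z y z y z $  — match z
step 6: stack=$ P  input=y z y z $  — expand P -> S P
step 7: stack=$ P S  input=y z y z $  — expand S -> T z
step 8: stack=$ P z T  input=y z y z $  — expand T -> y
step 9: stack=$ P z y  input=y z y z $  — match y
step 10: stack=$ P z  input=z y z $  — match z
step 11: stack=$ P  input=y z $  — expand P -> S P
step 12: stack=$ P S  input=y z $  — expand S -> T z
step 13: stack=$ P z T  input=y z $  — expand T -> y
step 14: stack=$ P z y  input=y z $  — match y
step 15: stack=$ P z  input=z $  — match z
step 16: stack=$ P  input=$  — expand P -> λ
Accept reached after 16 steps.

16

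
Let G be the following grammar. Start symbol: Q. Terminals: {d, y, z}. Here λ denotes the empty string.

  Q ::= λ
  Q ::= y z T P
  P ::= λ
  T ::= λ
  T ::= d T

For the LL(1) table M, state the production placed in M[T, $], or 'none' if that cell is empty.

T ::= λ

FIRST(Q) = {λ, y}
FIRST(P) = {λ}
FIRST(T) = {λ, d}
FOLLOW(Q) includes $ since Q is the start symbol.
FOLLOW(Q): Q appears on no right-hand side. Thus FOLLOW(Q) = {$}.
FOLLOW(T): in Q::=y z T P, T is followed by P with FIRST {λ}; in Q::=y z T P, the suffix after T is nullable, so FOLLOW(T) ⊇ FOLLOW(Q) = {$}; in T::=d T, the suffix after T is empty (adds nothing new). Thus FOLLOW(T) = {$}.
For T ::= λ: FIRST(λ) = {λ}, so it goes in M[T, t] for t ∈ {}; since λ ∈ FIRST, also for every t ∈ FOLLOW(T) = {$}.
For T ::= d T: FIRST(d T) = {d}, so it goes in M[T, t] for t ∈ {d}.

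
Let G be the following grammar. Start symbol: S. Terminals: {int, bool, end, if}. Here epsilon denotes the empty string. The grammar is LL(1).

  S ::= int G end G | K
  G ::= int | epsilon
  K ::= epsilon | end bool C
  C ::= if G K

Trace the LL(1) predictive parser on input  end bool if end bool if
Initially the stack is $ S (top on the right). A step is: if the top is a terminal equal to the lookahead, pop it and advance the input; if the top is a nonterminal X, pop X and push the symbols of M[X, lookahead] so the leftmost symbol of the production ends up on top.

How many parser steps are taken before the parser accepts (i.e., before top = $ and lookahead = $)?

14

      Stack         Input                      Action
   1  $ S           end bool if end bool if $  expand S ::= K
   2  $ K           end bool if end bool if $  expand K ::= end bool C
   3  $ C bool end  end bool if end bool if $  match end
   4  $ C bool      bool if end bool if $      match bool
   5  $ C           if end bool if $           expand C ::= if G K
   6  $ K G if      if end bool if $           match if
   7  $ K G         end bool if $              expand G ::= epsilon
   8  $ K           end bool if $              expand K ::= end bool C
   9  $ C bool end  end bool if $              match end
  10  $ C bool      bool if $                  match bool
  11  $ C           if $                       expand C ::= if G K
  12  $ K G if      if $                       match if
  13  $ K G         $                          expand G ::= epsilon
  14  $ K           $                          expand K ::= epsilon
Accept reached after 14 steps.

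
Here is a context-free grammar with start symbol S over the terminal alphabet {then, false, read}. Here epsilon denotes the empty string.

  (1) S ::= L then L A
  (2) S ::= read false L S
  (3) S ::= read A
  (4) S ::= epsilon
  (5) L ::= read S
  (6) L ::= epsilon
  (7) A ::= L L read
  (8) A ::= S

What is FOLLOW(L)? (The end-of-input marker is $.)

{$, read, then}

FIRST(L) = {epsilon, read}
FIRST(S) = {epsilon, read, then}  (via L then L A)
FIRST(A) = {epsilon, read, then}  (via L L read, S)
FOLLOW(S) includes $ since S is the start symbol.
FOLLOW(S): in S::=read false L S, the suffix after S is empty (adds nothing new); in L::=read S, the suffix after S is empty, so FOLLOW(S) ⊇ FOLLOW(L) = {$, read, then}; in A::=S, the suffix after S is empty, so FOLLOW(S) ⊇ FOLLOW(A) = {$, read, then}. Thus FOLLOW(S) = {$, read, then}.
FOLLOW(L): in S::=L then L A (occurrence 1), L is followed by then L A with FIRST {then}; in S::=L then L A (occurrence 2), L is followed by A with FIRST {epsilon, read, then}; in S::=L then L A (occurrence 2), the suffix after L is nullable, so FOLLOW(L) ⊇ FOLLOW(S) = {$, read, then}; in S::=read false L S, L is followed by S with FIRST {epsilon, read, then}; in S::=read false L S, the suffix after L is nullable, so FOLLOW(L) ⊇ FOLLOW(S) = {$, read, then}; in A::=L L read (occurrence 1), L is followed by L read with FIRST {read}; in A::=L L read (occurrence 2), L is followed by read with FIRST {read}. Thus FOLLOW(L) = {$, read, then}.
FOLLOW(A): in S::=L then L A, the suffix after A is empty, so FOLLOW(A) ⊇ FOLLOW(S) = {$, read, then}; in S::=read A, the suffix after A is empty, so FOLLOW(A) ⊇ FOLLOW(S) = {$, read, then}. Thus FOLLOW(A) = {$, read, then}.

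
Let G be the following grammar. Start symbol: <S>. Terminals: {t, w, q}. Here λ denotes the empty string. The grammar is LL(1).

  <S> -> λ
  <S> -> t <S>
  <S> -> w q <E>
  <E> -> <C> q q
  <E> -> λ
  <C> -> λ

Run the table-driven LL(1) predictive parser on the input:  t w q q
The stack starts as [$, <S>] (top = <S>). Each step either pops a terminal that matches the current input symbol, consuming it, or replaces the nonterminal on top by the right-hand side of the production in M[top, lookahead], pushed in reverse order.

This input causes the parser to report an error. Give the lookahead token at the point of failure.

     Stack      Input      Action
  1  $ <S>      t w q q $  expand <S> -> t <S>
  2  $ <S> t    t w q q $  match t
  3  $ <S>      w q q $    expand <S> -> w q <E>
  4  $ <E> q w  w q q $    match w
  5  $ <E> q    q q $      match q
  6  $ <E>      q $        expand <E> -> <C> q q
  7  $ q q <C>  q $        expand <C> -> λ
  8  $ q q      q $        match q
  9  $ q        $          error: top is terminal q but lookahead is $

$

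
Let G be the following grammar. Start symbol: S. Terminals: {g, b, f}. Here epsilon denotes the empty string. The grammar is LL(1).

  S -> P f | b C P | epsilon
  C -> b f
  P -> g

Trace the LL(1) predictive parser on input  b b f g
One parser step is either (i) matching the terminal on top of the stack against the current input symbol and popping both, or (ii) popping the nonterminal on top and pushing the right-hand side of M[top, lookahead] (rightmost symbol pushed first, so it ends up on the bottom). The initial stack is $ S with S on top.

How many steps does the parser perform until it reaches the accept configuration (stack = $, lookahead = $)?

7

step 1: stack=$ S  input=b b f g $  — expand S -> b C P
step 2: stack=$ P C b  input=b b f g $  — match b
step 3: stack=$ P C  input=b f g $  — expand C -> b f
step 4: stack=$ P f b  input=b f g $  — match b
step 5: stack=$ P f  input=f g $  — match f
step 6: stack=$ P  input=g $  — expand P -> g
step 7: stack=$ g  input=g $  — match g
Accept reached after 7 steps.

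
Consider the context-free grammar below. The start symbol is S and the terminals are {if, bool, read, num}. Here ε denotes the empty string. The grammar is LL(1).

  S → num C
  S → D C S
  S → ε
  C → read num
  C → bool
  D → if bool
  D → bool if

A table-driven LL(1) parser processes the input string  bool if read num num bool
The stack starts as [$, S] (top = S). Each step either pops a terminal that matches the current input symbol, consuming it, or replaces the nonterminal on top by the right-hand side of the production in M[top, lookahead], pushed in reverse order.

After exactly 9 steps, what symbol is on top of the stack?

C

     Stack          Input                        Action
  1  $ S            bool if read num num bool $  expand S → D C S
  2  $ S C D        bool if read num num bool $  expand D → bool if
  3  $ S C if bool  bool if read num num bool $  match bool
  4  $ S C if       if read num num bool $       match if
  5  $ S C          read num num bool $          expand C → read num
  6  $ S num read   read num num bool $          match read
  7  $ S num        num num bool $               match num
  8  $ S            num bool $                   expand S → num C
  9  $ C num        num bool $                   match num
Stack after step 9: $ C (top = C).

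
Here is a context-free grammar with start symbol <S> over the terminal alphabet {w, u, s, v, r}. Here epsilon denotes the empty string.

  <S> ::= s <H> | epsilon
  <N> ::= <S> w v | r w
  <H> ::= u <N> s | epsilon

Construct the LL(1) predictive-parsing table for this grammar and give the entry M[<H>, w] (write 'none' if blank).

FIRST(<S>): from <S>::=s <H> we get {s}; from <S>::=epsilon we get {epsilon}. So FIRST(<S>) = {epsilon, s}.
FIRST(<H>): from <H>::=u <N> s we get {u}; from <H>::=epsilon we get {epsilon}. So FIRST(<H>) = {epsilon, u}.
FIRST(<N>): from <N>::=<S> w v we get {s, w}; from <N>::=r w we get {r}. So FIRST(<N>) = {r, s, w}.
FOLLOW(<S>) includes $ since <S> is the start symbol.
FOLLOW(<S>): in <N>::=<S> w v, <S> is followed by w v with FIRST {w}. Thus FOLLOW(<S>) = {$, w}.
FOLLOW(<H>): in <S>::=s <H>, the suffix after <H> is empty, so FOLLOW(<H>) ⊇ FOLLOW(<S>) = {$, w}. Thus FOLLOW(<H>) = {$, w}.
For <H> ::= u <N> s: FIRST(u <N> s) = {u}, so it goes in M[<H>, t] for t ∈ {u}.
For <H> ::= epsilon: FIRST(epsilon) = {epsilon}, so it goes in M[<H>, t] for t ∈ {}; since epsilon ∈ FIRST, also for every t ∈ FOLLOW(<H>) = {$, w}.

<H> ::= epsilon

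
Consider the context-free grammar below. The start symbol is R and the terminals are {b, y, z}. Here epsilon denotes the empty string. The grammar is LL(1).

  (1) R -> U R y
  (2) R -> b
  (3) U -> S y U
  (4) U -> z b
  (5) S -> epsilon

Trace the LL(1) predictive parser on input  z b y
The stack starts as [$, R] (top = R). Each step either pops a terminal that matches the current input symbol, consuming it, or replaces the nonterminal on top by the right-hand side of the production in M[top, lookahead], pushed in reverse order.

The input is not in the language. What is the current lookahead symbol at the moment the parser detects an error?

step 1: stack=$ R  input=z b y $  — expand R -> U R y
step 2: stack=$ y R U  input=z b y $  — expand U -> z b
step 3: stack=$ y R b z  input=z b y $  — match z
step 4: stack=$ y R b  input=b y $  — match b
step 5: stack=$ y R  input=y $  — expand R -> U R y
step 6: stack=$ y y R U  input=y $  — expand U -> S y U
step 7: stack=$ y y R U y S  input=y $  — expand S -> epsilon
step 8: stack=$ y y R U y  input=y $  — match y
step 9: stack=$ y y R U  input=$  — error: M[U, $] is empty

$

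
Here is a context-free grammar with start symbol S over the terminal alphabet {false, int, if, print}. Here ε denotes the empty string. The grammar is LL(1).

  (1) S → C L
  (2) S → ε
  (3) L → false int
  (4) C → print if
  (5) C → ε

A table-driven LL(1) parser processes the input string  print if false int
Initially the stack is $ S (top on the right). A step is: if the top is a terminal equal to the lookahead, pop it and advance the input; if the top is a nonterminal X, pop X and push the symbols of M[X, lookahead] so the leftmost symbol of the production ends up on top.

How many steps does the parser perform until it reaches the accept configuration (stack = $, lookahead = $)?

7

step 1: stack=$ S  input=print if false int $  — expand S → C L
step 2: stack=$ L C  input=print if false int $  — expand C → print if
step 3: stack=$ L if print  input=print if false int $  — match print
step 4: stack=$ L if  input=if false int $  — match if
step 5: stack=$ L  input=false int $  — expand L → false int
step 6: stack=$ int false  input=false int $  — match false
step 7: stack=$ int  input=int $  — match int
Accept reached after 7 steps.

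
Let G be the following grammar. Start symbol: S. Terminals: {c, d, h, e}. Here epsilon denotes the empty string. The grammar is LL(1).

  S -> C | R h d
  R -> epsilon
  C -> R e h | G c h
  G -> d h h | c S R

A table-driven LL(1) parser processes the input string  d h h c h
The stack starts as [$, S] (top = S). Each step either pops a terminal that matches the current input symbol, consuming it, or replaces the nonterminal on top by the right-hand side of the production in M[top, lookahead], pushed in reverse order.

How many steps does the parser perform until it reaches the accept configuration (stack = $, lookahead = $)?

step 1: stack=$ S  input=d h h c h $  — expand S -> C
step 2: stack=$ C  input=d h h c h $  — expand C -> G c h
step 3: stack=$ h c G  input=d h h c h $  — expand G -> d h h
step 4: stack=$ h c h h d  input=d h h c h $  — match d
step 5: stack=$ h c h h  input=h h c h $  — match h
step 6: stack=$ h c h  input=h c h $  — match h
step 7: stack=$ h c  input=c h $  — match c
step 8: stack=$ h  input=h $  — match h
Accept reached after 8 steps.

8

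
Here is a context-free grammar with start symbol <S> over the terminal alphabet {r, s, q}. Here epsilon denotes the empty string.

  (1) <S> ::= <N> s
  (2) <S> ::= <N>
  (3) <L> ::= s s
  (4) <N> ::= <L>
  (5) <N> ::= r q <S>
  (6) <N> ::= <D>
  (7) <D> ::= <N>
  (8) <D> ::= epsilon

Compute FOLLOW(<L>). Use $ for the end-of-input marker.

FIRST(<L>) = {s}
FIRST(<S>) = {epsilon, r, s}  (via <N> s, <N>)
FIRST(<N>) = {epsilon, r, s}  (via <L>, <D>)
FIRST(<D>) = {epsilon, r, s}  (via <N>)
FOLLOW(<S>) includes $ since <S> is the start symbol.
FOLLOW(<S>): in <N>::=r q <S>, the suffix after <S> is empty, so FOLLOW(<S>) ⊇ FOLLOW(<N>) = {$, s}. Thus FOLLOW(<S>) = {$, s}.
FOLLOW(<L>): in <N>::=<L>, the suffix after <L> is empty, so FOLLOW(<L>) ⊇ FOLLOW(<N>) = {$, s}. Thus FOLLOW(<L>) = {$, s}.
FOLLOW(<N>): in <S>::=<N> s, <N> is followed by s with FIRST {s}; in <S>::=<N>, the suffix after <N> is empty, so FOLLOW(<N>) ⊇ FOLLOW(<S>) = {$, s}; in <D>::=<N>, the suffix after <N> is empty, so FOLLOW(<N>) ⊇ FOLLOW(<D>) = {$, s}. Thus FOLLOW(<N>) = {$, s}.
FOLLOW(<D>): in <N>::=<D>, the suffix after <D> is empty, so FOLLOW(<D>) ⊇ FOLLOW(<N>) = {$, s}. Thus FOLLOW(<D>) = {$, s}.

{$, s}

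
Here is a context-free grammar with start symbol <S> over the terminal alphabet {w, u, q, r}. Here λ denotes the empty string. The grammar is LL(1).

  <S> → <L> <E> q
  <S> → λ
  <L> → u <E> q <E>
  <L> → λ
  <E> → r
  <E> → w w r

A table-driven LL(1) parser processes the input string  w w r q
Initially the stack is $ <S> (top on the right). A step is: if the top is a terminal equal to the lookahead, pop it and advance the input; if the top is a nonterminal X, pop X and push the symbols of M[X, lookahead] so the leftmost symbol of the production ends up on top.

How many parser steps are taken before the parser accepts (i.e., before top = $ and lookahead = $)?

7

step 1: stack=$ <S>  input=w w r q $  — expand <S> → <L> <E> q
step 2: stack=$ q <E> <L>  input=w w r q $  — expand <L> → λ
step 3: stack=$ q <E>  input=w w r q $  — expand <E> → w w r
step 4: stack=$ q r w w  input=w w r q $  — match w
step 5: stack=$ q r w  input=w r q $  — match w
step 6: stack=$ q r  input=r q $  — match r
step 7: stack=$ q  input=q $  — match q
Accept reached after 7 steps.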